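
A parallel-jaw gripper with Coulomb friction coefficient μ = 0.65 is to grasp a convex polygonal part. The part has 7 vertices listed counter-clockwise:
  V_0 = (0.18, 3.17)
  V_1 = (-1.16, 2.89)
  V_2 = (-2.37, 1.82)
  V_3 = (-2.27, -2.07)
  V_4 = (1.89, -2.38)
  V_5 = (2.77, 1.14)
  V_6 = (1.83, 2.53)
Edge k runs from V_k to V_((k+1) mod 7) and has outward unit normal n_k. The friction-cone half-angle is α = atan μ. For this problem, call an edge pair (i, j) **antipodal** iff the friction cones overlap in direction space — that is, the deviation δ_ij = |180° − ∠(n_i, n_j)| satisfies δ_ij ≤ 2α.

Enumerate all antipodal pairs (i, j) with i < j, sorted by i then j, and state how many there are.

α = atan 0.65 = 33.02°;  2α = 66.05°
n_0 = (-0.2045, +0.9789)
n_1 = (-0.6624, +0.7491)
n_2 = (-0.9997, -0.0257)
n_3 = (-0.0743, -0.9972)
n_4 = (+0.9701, -0.2425)
n_5 = (+0.8284, +0.5602)
n_6 = (+0.3616, +0.9323)
  (0,1): δ = 150.32°  ·
  (0,2): δ = 100.33°  ·
  (0,3): δ = 16.06°  ✓
  (0,4): δ = 64.16°  ✓
  (0,5): δ = 112.27°  ·
  (0,6): δ = 147.00°  ·
  (1,2): δ = 130.01°  ·
  (1,3): δ = 45.75°  ✓
  (1,4): δ = 34.48°  ✓
  (1,5): δ = 82.58°  ·
  (1,6): δ = 117.31°  ·
  (2,3): δ = 95.73°  ·
  (2,4): δ = 15.51°  ✓
  (2,5): δ = 32.60°  ✓
  (2,6): δ = 67.33°  ·
  (3,4): δ = 99.77°  ·
  (3,5): δ = 51.67°  ✓
  (3,6): δ = 16.94°  ✓
  (4,5): δ = 131.89°  ·
  (4,6): δ = 97.16°  ·
  (5,6): δ = 145.27°  ·
antipodal pairs: 8

count = 8; pairs: (0,3), (0,4), (1,3), (1,4), (2,4), (2,5), (3,5), (3,6)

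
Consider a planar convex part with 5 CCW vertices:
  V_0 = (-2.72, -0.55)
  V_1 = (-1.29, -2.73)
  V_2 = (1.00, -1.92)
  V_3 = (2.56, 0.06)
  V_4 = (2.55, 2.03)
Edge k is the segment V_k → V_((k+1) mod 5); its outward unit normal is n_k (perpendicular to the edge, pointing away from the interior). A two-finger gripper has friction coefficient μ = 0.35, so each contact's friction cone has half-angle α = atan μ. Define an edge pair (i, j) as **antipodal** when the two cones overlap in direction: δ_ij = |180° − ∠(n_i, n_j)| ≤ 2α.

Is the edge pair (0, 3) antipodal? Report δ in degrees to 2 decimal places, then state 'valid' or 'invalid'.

α = atan 0.35 = 19.29°;  2α = 38.58°
edge 0: e_0 = (+1.43, -2.18);  n_0 = (-0.8362, -0.5485)
edge 3: e_3 = (-0.01, +1.97);  n_3 = (+1.0000, +0.0051)
∠(n_0, n_3) = 147.03°
δ = |180° − 147.03°| = 32.97°
32.97° ≤ 2α = 38.58°  →  valid

δ = 32.97°, valid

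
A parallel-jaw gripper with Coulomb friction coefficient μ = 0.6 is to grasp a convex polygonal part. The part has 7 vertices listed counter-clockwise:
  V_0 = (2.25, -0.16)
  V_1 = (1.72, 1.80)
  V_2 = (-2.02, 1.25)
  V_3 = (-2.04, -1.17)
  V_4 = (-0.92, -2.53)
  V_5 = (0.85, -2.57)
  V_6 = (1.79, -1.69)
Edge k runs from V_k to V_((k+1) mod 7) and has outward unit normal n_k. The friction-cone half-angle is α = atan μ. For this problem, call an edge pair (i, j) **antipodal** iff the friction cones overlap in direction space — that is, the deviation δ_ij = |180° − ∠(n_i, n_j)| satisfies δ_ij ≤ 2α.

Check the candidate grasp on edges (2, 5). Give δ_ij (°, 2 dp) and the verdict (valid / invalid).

α = atan 0.6 = 30.96°;  2α = 61.93°
edge 2: e_2 = (-0.02, -2.42);  n_2 = (-1.0000, +0.0083)
edge 5: e_5 = (+0.94, +0.88);  n_5 = (+0.6834, -0.7300)
∠(n_2, n_5) = 133.59°
δ = |180° − 133.59°| = 46.41°
46.41° ≤ 2α = 61.93°  →  valid

δ = 46.41°, valid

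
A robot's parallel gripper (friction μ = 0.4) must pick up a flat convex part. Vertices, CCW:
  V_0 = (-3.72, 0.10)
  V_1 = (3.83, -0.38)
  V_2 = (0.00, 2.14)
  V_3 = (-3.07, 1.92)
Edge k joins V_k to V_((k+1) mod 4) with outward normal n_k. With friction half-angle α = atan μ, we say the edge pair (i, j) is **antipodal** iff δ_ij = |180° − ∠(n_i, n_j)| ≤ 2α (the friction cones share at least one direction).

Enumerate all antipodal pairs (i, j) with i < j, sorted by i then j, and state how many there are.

count = 2; pairs: (0,1), (0,2)

α = atan 0.4 = 21.80°;  2α = 43.60°
n_0 = (-0.0634, -0.9980)
n_1 = (+0.5497, +0.8354)
n_2 = (-0.0715, +0.9974)
n_3 = (-0.9417, +0.3363)
  (0,1): δ = 29.71°  ✓
  (0,2): δ = 7.74°  ✓
  (0,3): δ = 73.98°  ·
  (1,2): δ = 142.56°  ·
  (1,3): δ = 76.31°  ·
  (2,3): δ = 113.75°  ·
antipodal pairs: 2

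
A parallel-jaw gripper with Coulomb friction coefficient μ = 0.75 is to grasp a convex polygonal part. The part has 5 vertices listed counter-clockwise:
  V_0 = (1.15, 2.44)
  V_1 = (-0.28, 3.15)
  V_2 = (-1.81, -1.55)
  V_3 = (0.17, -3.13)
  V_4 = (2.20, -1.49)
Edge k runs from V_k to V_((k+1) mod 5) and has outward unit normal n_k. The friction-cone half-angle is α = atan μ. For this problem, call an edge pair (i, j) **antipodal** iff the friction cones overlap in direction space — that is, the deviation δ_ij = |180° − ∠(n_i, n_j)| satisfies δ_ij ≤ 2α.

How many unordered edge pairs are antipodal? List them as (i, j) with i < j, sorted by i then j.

α = atan 0.75 = 36.87°;  2α = 73.74°
n_0 = (+0.4447, +0.8957)
n_1 = (-0.9509, +0.3095)
n_2 = (-0.6237, -0.7816)
n_3 = (+0.6284, -0.7779)
n_4 = (+0.9661, +0.2581)
  (0,1): δ = 81.63°  ·
  (0,2): δ = 12.18°  ✓
  (0,3): δ = 65.34°  ✓
  (0,4): δ = 131.36°  ·
  (1,2): δ = 110.56°  ·
  (1,3): δ = 33.03°  ✓
  (1,4): δ = 32.99°  ✓
  (2,3): δ = 102.48°  ·
  (2,4): δ = 36.45°  ✓
  (3,4): δ = 113.98°  ·
antipodal pairs: 5

count = 5; pairs: (0,2), (0,3), (1,3), (1,4), (2,4)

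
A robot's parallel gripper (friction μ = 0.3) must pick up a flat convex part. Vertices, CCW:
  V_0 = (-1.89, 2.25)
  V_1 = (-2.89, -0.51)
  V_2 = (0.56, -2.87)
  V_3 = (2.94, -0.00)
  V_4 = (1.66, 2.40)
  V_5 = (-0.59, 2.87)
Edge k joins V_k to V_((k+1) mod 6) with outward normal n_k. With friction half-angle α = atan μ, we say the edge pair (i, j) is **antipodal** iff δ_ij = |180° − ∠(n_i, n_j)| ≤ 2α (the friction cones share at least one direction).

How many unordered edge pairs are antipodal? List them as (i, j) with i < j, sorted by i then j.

count = 4; pairs: (0,2), (1,3), (1,4), (2,5)

α = atan 0.3 = 16.70°;  2α = 33.40°
n_0 = (-0.9402, +0.3406)
n_1 = (-0.5646, -0.8254)
n_2 = (+0.7698, -0.6383)
n_3 = (+0.8824, +0.4706)
n_4 = (+0.2045, +0.9789)
n_5 = (-0.4305, +0.9026)
  (0,1): δ = 104.46°  ·
  (0,2): δ = 19.75°  ✓
  (0,3): δ = 47.99°  ·
  (0,4): δ = 98.12°  ·
  (0,5): δ = 135.41°  ·
  (1,2): δ = 95.29°  ·
  (1,3): δ = 27.55°  ✓
  (1,4): δ = 22.58°  ✓
  (1,5): δ = 59.87°  ·
  (2,3): δ = 112.26°  ·
  (2,4): δ = 62.13°  ·
  (2,5): δ = 24.83°  ✓
  (3,4): δ = 129.87°  ·
  (3,5): δ = 92.57°  ·
  (4,5): δ = 142.70°  ·
antipodal pairs: 4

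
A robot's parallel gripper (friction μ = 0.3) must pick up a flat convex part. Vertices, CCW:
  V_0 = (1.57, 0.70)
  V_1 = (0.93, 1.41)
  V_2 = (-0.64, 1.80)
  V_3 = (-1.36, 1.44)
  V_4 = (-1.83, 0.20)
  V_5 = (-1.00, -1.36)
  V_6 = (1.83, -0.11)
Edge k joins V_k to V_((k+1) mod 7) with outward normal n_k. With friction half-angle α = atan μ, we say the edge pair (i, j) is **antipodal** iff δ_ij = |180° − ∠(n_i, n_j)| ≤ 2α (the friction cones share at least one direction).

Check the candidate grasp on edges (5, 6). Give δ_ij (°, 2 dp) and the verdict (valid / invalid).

α = atan 0.3 = 16.70°;  2α = 33.40°
edge 5: e_5 = (+2.83, +1.25);  n_5 = (+0.4040, -0.9147)
edge 6: e_6 = (-0.26, +0.81);  n_6 = (+0.9522, +0.3056)
∠(n_5, n_6) = 83.97°
δ = |180° − 83.97°| = 96.03°
96.03° > 2α = 33.40°  →  invalid

δ = 96.03°, invalid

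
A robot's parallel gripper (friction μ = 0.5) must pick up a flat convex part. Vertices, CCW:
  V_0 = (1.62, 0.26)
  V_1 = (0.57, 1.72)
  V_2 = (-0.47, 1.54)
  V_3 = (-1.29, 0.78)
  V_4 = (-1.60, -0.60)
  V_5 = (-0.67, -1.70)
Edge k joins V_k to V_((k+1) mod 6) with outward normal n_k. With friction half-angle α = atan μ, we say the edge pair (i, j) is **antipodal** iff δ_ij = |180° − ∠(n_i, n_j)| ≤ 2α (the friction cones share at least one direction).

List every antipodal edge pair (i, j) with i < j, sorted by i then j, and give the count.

α = atan 0.5 = 26.57°;  2α = 53.13°
n_0 = (+0.8119, +0.5839)
n_1 = (-0.1705, +0.9854)
n_2 = (-0.6798, +0.7334)
n_3 = (-0.9757, +0.2192)
n_4 = (-0.7636, -0.6456)
n_5 = (+0.6502, -0.7597)
  (0,1): δ = 115.90°  ·
  (0,2): δ = 82.90°  ·
  (0,3): δ = 48.38°  ✓
  (0,4): δ = 4.49°  ✓
  (0,5): δ = 94.84°  ·
  (1,2): δ = 146.99°  ·
  (1,3): δ = 112.48°  ·
  (1,4): δ = 59.61°  ·
  (1,5): δ = 30.74°  ✓
  (2,3): δ = 145.49°  ·
  (2,4): δ = 92.61°  ·
  (2,5): δ = 2.27°  ✓
  (3,4): δ = 127.13°  ·
  (3,5): δ = 36.78°  ✓
  (4,5): δ = 89.65°  ·
antipodal pairs: 5

count = 5; pairs: (0,3), (0,4), (1,5), (2,5), (3,5)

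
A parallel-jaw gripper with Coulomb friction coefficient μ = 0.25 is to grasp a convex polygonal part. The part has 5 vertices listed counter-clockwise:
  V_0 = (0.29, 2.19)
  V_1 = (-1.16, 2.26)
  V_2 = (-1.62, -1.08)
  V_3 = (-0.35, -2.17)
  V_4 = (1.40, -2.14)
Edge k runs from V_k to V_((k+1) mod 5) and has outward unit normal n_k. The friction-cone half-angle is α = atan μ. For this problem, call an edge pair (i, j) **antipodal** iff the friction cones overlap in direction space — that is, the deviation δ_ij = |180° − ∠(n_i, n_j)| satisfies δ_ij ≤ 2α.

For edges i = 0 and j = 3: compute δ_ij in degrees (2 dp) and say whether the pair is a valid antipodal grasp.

δ = 3.75°, valid

α = atan 0.25 = 14.04°;  2α = 28.07°
edge 0: e_0 = (-1.45, +0.07);  n_0 = (+0.0482, +0.9988)
edge 3: e_3 = (+1.75, +0.03);  n_3 = (+0.0171, -0.9999)
∠(n_0, n_3) = 176.25°
δ = |180° − 176.25°| = 3.75°
3.75° ≤ 2α = 28.07°  →  valid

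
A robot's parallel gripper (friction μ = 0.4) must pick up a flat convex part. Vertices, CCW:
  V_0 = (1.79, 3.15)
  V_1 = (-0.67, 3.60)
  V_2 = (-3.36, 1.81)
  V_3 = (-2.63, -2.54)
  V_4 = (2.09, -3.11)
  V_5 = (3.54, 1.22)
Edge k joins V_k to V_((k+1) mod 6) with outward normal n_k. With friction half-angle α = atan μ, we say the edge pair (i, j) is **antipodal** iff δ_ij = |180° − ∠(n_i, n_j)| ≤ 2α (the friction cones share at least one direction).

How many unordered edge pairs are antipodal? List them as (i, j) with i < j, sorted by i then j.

count = 6; pairs: (0,3), (1,3), (1,4), (2,4), (2,5), (3,5)

α = atan 0.4 = 21.80°;  2α = 43.60°
n_0 = (+0.1799, +0.9837)
n_1 = (-0.5540, +0.8325)
n_2 = (-0.9862, -0.1655)
n_3 = (-0.1199, -0.9928)
n_4 = (+0.9482, -0.3175)
n_5 = (+0.7408, +0.6717)
  (0,1): δ = 135.99°  ·
  (0,2): δ = 70.11°  ·
  (0,3): δ = 3.48°  ✓
  (0,4): δ = 81.85°  ·
  (0,5): δ = 142.57°  ·
  (1,2): δ = 114.11°  ·
  (1,3): δ = 40.53°  ✓
  (1,4): δ = 37.84°  ✓
  (1,5): δ = 98.56°  ·
  (2,3): δ = 106.41°  ·
  (2,4): δ = 28.04°  ✓
  (2,5): δ = 32.67°  ✓
  (3,4): δ = 101.63°  ·
  (3,5): δ = 40.91°  ✓
  (4,5): δ = 119.29°  ·
antipodal pairs: 6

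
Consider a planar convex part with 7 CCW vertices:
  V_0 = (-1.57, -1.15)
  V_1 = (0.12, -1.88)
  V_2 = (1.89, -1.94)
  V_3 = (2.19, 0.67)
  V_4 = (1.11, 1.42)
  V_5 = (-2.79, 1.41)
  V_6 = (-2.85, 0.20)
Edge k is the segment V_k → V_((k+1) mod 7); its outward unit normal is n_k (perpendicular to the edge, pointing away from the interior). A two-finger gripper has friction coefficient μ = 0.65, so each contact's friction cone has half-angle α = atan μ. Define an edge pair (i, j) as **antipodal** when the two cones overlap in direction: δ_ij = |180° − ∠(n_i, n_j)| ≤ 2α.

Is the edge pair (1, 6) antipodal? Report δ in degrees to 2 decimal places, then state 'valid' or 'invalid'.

δ = 135.42°, invalid

α = atan 0.65 = 33.02°;  2α = 66.05°
edge 1: e_1 = (+1.77, -0.06);  n_1 = (-0.0339, -0.9994)
edge 6: e_6 = (+1.28, -1.35);  n_6 = (-0.7257, -0.6880)
∠(n_1, n_6) = 44.58°
δ = |180° − 44.58°| = 135.42°
135.42° > 2α = 66.05°  →  invalid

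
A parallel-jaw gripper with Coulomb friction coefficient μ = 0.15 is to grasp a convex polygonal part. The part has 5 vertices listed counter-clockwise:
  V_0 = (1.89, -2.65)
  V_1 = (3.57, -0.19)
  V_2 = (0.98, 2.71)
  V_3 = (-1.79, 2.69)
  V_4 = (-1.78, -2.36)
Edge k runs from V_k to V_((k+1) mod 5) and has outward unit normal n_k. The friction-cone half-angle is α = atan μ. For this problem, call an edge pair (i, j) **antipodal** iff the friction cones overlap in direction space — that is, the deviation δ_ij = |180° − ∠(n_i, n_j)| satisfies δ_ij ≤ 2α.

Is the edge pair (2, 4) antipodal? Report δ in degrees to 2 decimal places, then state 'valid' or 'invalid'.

α = atan 0.15 = 8.53°;  2α = 17.06°
edge 2: e_2 = (-2.77, -0.02);  n_2 = (-0.0072, +1.0000)
edge 4: e_4 = (+3.67, -0.29);  n_4 = (-0.0788, -0.9969)
∠(n_2, n_4) = 175.07°
δ = |180° − 175.07°| = 4.93°
4.93° ≤ 2α = 17.06°  →  valid

δ = 4.93°, valid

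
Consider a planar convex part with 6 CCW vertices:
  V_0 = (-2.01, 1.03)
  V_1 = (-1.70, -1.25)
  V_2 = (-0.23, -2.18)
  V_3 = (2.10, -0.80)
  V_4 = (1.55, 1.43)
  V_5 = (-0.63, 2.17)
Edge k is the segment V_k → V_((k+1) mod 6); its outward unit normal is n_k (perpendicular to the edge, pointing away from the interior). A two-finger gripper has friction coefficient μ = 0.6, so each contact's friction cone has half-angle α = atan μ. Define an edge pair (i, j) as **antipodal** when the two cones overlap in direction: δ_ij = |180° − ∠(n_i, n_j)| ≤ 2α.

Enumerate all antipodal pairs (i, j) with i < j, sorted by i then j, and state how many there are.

α = atan 0.6 = 30.96°;  2α = 61.93°
n_0 = (-0.9909, -0.1347)
n_1 = (-0.5346, -0.8451)
n_2 = (+0.5096, -0.8604)
n_3 = (+0.9709, +0.2395)
n_4 = (+0.3214, +0.9469)
n_5 = (-0.6369, +0.7710)
  (0,1): δ = 130.06°  ·
  (0,2): δ = 67.11°  ·
  (0,3): δ = 6.11°  ✓
  (0,4): δ = 63.51°  ·
  (0,5): δ = 121.82°  ·
  (1,2): δ = 117.04°  ·
  (1,3): δ = 43.83°  ✓
  (1,4): δ = 13.57°  ✓
  (1,5): δ = 71.88°  ·
  (2,3): δ = 106.78°  ·
  (2,4): δ = 49.39°  ✓
  (2,5): δ = 8.92°  ✓
  (3,4): δ = 122.60°  ·
  (3,5): δ = 64.30°  ·
  (4,5): δ = 121.69°  ·
antipodal pairs: 5

count = 5; pairs: (0,3), (1,3), (1,4), (2,4), (2,5)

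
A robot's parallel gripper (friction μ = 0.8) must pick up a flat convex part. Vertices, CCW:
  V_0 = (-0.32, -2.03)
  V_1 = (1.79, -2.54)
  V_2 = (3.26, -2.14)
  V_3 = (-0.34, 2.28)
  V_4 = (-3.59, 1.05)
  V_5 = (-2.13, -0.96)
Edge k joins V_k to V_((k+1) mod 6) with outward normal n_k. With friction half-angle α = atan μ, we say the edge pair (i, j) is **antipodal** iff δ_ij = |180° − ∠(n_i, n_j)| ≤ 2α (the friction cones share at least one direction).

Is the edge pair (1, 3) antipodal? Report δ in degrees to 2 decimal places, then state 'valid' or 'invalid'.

α = atan 0.8 = 38.66°;  2α = 77.32°
edge 1: e_1 = (+1.47, +0.40);  n_1 = (+0.2626, -0.9649)
edge 3: e_3 = (-3.25, -1.23);  n_3 = (-0.3540, +0.9353)
∠(n_1, n_3) = 174.49°
δ = |180° − 174.49°| = 5.51°
5.51° ≤ 2α = 77.32°  →  valid

δ = 5.51°, valid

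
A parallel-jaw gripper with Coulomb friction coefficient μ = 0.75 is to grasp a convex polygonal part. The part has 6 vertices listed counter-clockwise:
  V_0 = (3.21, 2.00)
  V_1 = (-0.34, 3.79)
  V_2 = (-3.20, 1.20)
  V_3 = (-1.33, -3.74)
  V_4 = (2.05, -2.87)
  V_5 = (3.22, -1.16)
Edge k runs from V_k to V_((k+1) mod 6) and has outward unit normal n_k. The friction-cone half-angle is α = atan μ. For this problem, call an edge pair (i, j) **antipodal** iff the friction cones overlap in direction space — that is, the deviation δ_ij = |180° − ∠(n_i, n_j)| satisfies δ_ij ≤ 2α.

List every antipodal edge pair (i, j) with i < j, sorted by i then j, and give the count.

α = atan 0.75 = 36.87°;  2α = 73.74°
n_0 = (+0.4502, +0.8929)
n_1 = (-0.6713, +0.7412)
n_2 = (-0.9352, -0.3540)
n_3 = (+0.2493, -0.9684)
n_4 = (+0.8253, -0.5647)
n_5 = (+1.0000, +0.0032)
  (0,1): δ = 111.08°  ·
  (0,2): δ = 42.51°  ✓
  (0,3): δ = 41.19°  ✓
  (0,4): δ = 82.38°  ·
  (0,5): δ = 116.94°  ·
  (1,2): δ = 111.43°  ·
  (1,3): δ = 27.73°  ✓
  (1,4): δ = 13.46°  ✓
  (1,5): δ = 48.02°  ✓
  (2,3): δ = 96.30°  ·
  (2,4): δ = 55.11°  ✓
  (2,5): δ = 20.55°  ✓
  (3,4): δ = 138.81°  ·
  (3,5): δ = 104.25°  ·
  (4,5): δ = 145.44°  ·
antipodal pairs: 7

count = 7; pairs: (0,2), (0,3), (1,3), (1,4), (1,5), (2,4), (2,5)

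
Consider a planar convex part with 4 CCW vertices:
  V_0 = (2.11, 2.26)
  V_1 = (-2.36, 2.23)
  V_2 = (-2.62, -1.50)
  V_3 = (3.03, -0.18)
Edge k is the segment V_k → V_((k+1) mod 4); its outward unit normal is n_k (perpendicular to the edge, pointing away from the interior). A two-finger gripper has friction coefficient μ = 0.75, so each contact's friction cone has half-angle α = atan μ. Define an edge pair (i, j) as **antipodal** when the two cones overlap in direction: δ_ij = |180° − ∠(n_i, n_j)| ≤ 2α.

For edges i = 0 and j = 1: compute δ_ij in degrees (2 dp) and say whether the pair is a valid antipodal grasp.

α = atan 0.75 = 36.87°;  2α = 73.74°
edge 0: e_0 = (-4.47, -0.03);  n_0 = (-0.0067, +1.0000)
edge 1: e_1 = (-0.26, -3.73);  n_1 = (-0.9976, +0.0695)
∠(n_0, n_1) = 85.63°
δ = |180° − 85.63°| = 94.37°
94.37° > 2α = 73.74°  →  invalid

δ = 94.37°, invalid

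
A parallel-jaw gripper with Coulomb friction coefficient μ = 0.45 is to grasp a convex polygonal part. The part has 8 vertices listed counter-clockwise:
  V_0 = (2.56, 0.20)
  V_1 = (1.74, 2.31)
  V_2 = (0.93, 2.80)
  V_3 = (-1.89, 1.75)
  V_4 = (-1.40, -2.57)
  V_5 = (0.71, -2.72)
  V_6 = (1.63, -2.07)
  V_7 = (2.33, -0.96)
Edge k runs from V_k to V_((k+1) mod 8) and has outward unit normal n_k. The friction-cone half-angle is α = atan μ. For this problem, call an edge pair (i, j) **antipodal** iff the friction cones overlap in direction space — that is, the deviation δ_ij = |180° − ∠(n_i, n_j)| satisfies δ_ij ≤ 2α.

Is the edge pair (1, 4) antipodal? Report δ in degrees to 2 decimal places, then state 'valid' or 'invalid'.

α = atan 0.45 = 24.23°;  2α = 48.46°
edge 1: e_1 = (-0.81, +0.49);  n_1 = (+0.5176, +0.8556)
edge 4: e_4 = (+2.11, -0.15);  n_4 = (-0.0709, -0.9975)
∠(n_1, n_4) = 152.89°
δ = |180° − 152.89°| = 27.11°
27.11° ≤ 2α = 48.46°  →  valid

δ = 27.11°, valid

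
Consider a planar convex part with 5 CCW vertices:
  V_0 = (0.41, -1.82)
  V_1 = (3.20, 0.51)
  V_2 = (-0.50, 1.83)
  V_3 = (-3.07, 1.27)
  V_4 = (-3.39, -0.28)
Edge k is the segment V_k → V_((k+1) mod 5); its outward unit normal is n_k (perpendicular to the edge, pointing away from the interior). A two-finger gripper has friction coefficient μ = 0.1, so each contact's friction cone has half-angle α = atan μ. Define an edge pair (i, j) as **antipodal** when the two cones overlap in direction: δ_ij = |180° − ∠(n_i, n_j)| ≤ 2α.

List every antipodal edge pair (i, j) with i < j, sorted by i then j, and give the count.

count = 1; pairs: (1,4)

α = atan 0.1 = 5.71°;  2α = 11.42°
n_0 = (+0.6410, -0.7675)
n_1 = (+0.3360, +0.9419)
n_2 = (-0.2129, +0.9771)
n_3 = (-0.9793, +0.2022)
n_4 = (-0.3756, -0.9268)
  (0,1): δ = 59.50°  ·
  (0,2): δ = 27.57°  ·
  (0,3): δ = 38.47°  ·
  (0,4): δ = 118.07°  ·
  (1,2): δ = 148.07°  ·
  (1,3): δ = 82.03°  ·
  (1,4): δ = 2.43°  ✓
  (2,3): δ = 113.96°  ·
  (2,4): δ = 34.35°  ·
  (3,4): δ = 100.40°  ·
antipodal pairs: 1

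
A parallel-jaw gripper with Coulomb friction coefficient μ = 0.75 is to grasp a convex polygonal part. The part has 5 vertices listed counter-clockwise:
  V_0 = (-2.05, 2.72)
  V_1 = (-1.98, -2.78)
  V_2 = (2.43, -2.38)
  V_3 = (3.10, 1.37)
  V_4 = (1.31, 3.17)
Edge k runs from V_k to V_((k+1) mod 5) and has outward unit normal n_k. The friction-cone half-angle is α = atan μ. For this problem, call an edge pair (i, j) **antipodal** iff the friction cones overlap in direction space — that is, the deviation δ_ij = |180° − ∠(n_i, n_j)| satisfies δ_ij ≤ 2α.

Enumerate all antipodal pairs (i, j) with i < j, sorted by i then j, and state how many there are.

count = 5; pairs: (0,2), (0,3), (1,3), (1,4), (2,4)

α = atan 0.75 = 36.87°;  2α = 73.74°
n_0 = (-0.9999, -0.0127)
n_1 = (+0.0903, -0.9959)
n_2 = (+0.9844, -0.1759)
n_3 = (+0.7091, +0.7051)
n_4 = (-0.1327, +0.9912)
  (0,1): δ = 85.55°  ·
  (0,2): δ = 10.86°  ✓
  (0,3): δ = 44.11°  ✓
  (0,4): δ = 96.90°  ·
  (1,2): δ = 105.31°  ·
  (1,3): δ = 50.34°  ✓
  (1,4): δ = 2.45°  ✓
  (2,3): δ = 125.03°  ·
  (2,4): δ = 72.24°  ✓
  (3,4): δ = 127.21°  ·
antipodal pairs: 5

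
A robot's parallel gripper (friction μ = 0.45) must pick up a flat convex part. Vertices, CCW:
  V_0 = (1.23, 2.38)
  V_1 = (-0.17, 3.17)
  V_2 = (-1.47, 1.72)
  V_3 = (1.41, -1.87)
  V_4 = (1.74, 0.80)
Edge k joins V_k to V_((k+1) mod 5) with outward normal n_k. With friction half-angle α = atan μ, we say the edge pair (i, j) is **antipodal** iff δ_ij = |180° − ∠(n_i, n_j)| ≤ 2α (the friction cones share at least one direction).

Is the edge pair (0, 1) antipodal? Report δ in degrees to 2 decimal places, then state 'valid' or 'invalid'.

α = atan 0.45 = 24.23°;  2α = 48.46°
edge 0: e_0 = (-1.40, +0.79);  n_0 = (+0.4914, +0.8709)
edge 1: e_1 = (-1.30, -1.45);  n_1 = (-0.7446, +0.6675)
∠(n_0, n_1) = 77.56°
δ = |180° − 77.56°| = 102.44°
102.44° > 2α = 48.46°  →  invalid

δ = 102.44°, invalid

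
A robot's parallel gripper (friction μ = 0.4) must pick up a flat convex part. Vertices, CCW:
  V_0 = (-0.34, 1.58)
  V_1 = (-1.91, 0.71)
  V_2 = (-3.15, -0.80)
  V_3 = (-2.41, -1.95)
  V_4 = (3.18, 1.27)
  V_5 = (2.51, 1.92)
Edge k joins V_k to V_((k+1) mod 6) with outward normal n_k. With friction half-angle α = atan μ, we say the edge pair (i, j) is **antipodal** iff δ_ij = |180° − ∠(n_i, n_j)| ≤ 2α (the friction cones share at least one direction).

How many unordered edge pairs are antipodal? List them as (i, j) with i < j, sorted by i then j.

count = 4; pairs: (0,3), (1,3), (2,4), (3,5)

α = atan 0.4 = 21.80°;  2α = 43.60°
n_0 = (-0.4847, +0.8747)
n_1 = (-0.7728, +0.6346)
n_2 = (-0.8409, -0.5411)
n_3 = (+0.4991, -0.8665)
n_4 = (+0.6963, +0.7177)
n_5 = (-0.1185, +0.9930)
  (0,1): δ = 158.39°  ·
  (0,2): δ = 86.23°  ·
  (0,3): δ = 0.95°  ✓
  (0,4): δ = 106.88°  ·
  (0,5): δ = 157.81°  ·
  (1,2): δ = 107.85°  ·
  (1,3): δ = 20.66°  ✓
  (1,4): δ = 85.26°  ·
  (1,5): δ = 136.20°  ·
  (2,3): δ = 92.82°  ·
  (2,4): δ = 13.11°  ✓
  (2,5): δ = 64.04°  ·
  (3,4): δ = 74.08°  ·
  (3,5): δ = 23.14°  ✓
  (4,5): δ = 129.06°  ·
antipodal pairs: 4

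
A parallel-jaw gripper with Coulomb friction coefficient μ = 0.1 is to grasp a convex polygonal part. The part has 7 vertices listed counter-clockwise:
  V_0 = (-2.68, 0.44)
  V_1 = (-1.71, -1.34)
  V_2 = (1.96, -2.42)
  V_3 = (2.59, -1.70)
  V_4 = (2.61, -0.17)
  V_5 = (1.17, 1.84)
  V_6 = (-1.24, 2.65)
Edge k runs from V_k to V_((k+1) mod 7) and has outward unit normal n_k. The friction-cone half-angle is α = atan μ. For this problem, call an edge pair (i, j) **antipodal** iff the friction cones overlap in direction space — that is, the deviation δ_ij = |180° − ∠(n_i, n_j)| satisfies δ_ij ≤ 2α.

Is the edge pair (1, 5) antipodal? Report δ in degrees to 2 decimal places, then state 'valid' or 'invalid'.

α = atan 0.1 = 5.71°;  2α = 11.42°
edge 1: e_1 = (+3.67, -1.08);  n_1 = (-0.2823, -0.9593)
edge 5: e_5 = (-2.41, +0.81);  n_5 = (+0.3186, +0.9479)
∠(n_1, n_5) = 177.82°
δ = |180° − 177.82°| = 2.18°
2.18° ≤ 2α = 11.42°  →  valid

δ = 2.18°, valid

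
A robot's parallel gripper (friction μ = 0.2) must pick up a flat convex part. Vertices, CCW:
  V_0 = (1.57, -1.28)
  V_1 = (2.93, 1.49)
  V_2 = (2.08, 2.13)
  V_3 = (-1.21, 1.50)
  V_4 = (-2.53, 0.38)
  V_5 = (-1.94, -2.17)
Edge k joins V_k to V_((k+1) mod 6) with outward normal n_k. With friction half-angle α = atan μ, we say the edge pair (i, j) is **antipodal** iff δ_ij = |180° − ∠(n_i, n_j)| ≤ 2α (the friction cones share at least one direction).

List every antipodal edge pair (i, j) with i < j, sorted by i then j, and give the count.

count = 1; pairs: (2,5)

α = atan 0.2 = 11.31°;  2α = 22.62°
n_0 = (+0.8976, -0.4407)
n_1 = (+0.6015, +0.7989)
n_2 = (-0.1881, +0.9822)
n_3 = (-0.6470, +0.7625)
n_4 = (-0.9743, -0.2254)
n_5 = (+0.2458, -0.9693)
  (0,1): δ = 100.83°  ·
  (0,2): δ = 53.01°  ·
  (0,3): δ = 23.54°  ·
  (0,4): δ = 39.18°  ·
  (0,5): δ = 130.38°  ·
  (1,2): δ = 132.18°  ·
  (1,3): δ = 102.71°  ·
  (1,4): δ = 39.99°  ·
  (1,5): δ = 51.21°  ·
  (2,3): δ = 150.53°  ·
  (2,4): δ = 87.81°  ·
  (2,5): δ = 3.39°  ✓
  (3,4): δ = 117.29°  ·
  (3,5): δ = 26.09°  ·
  (4,5): δ = 88.80°  ·
antipodal pairs: 1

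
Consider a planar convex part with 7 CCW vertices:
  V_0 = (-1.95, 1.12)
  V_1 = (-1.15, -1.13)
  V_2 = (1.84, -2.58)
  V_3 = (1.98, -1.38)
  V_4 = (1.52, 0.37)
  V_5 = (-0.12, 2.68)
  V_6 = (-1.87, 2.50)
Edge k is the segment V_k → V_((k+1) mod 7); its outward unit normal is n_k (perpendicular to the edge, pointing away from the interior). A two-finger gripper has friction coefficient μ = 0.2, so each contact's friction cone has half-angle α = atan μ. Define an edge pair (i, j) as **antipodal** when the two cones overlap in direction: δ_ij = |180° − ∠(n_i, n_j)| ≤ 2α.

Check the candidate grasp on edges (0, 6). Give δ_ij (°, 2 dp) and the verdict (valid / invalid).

α = atan 0.2 = 11.31°;  2α = 22.62°
edge 0: e_0 = (+0.80, -2.25);  n_0 = (-0.9422, -0.3350)
edge 6: e_6 = (-0.08, -1.38);  n_6 = (-0.9983, +0.0579)
∠(n_0, n_6) = 22.89°
δ = |180° − 22.89°| = 157.11°
157.11° > 2α = 22.62°  →  invalid

δ = 157.11°, invalid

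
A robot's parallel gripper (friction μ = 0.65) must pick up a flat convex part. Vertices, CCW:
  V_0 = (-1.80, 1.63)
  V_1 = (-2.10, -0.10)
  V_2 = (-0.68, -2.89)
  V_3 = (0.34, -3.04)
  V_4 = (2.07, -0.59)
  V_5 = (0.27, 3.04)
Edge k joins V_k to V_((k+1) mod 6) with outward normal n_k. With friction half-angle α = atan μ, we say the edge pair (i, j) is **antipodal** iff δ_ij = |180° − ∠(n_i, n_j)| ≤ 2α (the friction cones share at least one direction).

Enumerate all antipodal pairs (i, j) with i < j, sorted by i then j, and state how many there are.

α = atan 0.65 = 33.02°;  2α = 66.05°
n_0 = (-0.9853, +0.1709)
n_1 = (-0.8912, -0.4536)
n_2 = (-0.1455, -0.9894)
n_3 = (+0.8169, -0.5768)
n_4 = (+0.8959, +0.4442)
n_5 = (-0.5630, +0.8265)
  (0,1): δ = 143.19°  ·
  (0,2): δ = 88.53°  ·
  (0,3): δ = 25.39°  ✓
  (0,4): δ = 36.21°  ✓
  (0,5): δ = 134.10°  ·
  (1,2): δ = 125.34°  ·
  (1,3): δ = 62.20°  ✓
  (1,4): δ = 0.60°  ✓
  (1,5): δ = 97.29°  ·
  (2,3): δ = 116.86°  ·
  (2,4): δ = 55.26°  ✓
  (2,5): δ = 42.63°  ✓
  (3,4): δ = 118.40°  ·
  (3,5): δ = 20.51°  ✓
  (4,5): δ = 82.11°  ·
antipodal pairs: 7

count = 7; pairs: (0,3), (0,4), (1,3), (1,4), (2,4), (2,5), (3,5)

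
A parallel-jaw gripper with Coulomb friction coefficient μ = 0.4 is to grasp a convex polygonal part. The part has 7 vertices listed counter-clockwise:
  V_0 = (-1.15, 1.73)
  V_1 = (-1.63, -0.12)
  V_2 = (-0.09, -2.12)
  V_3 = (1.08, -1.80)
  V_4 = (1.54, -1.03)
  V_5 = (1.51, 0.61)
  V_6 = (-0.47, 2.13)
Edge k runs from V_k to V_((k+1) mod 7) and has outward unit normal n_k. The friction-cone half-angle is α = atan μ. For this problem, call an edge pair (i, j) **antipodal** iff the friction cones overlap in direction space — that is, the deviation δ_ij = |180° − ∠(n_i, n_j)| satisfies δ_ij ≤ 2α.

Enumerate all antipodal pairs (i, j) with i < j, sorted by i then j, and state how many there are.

α = atan 0.4 = 21.80°;  2α = 43.60°
n_0 = (-0.9679, +0.2511)
n_1 = (-0.7923, -0.6101)
n_2 = (+0.2638, -0.9646)
n_3 = (+0.8585, -0.5129)
n_4 = (+0.9998, +0.0183)
n_5 = (+0.6089, +0.7932)
n_6 = (-0.5070, +0.8619)
  (0,1): δ = 127.86°  ·
  (0,2): δ = 60.16°  ·
  (0,3): δ = 16.31°  ✓
  (0,4): δ = 15.59°  ✓
  (0,5): δ = 67.03°  ·
  (0,6): δ = 135.01°  ·
  (1,2): δ = 112.30°  ·
  (1,3): δ = 68.45°  ·
  (1,4): δ = 36.55°  ✓
  (1,5): δ = 14.89°  ✓
  (1,6): δ = 82.87°  ·
  (2,3): δ = 136.15°  ·
  (2,4): δ = 104.25°  ·
  (2,5): δ = 52.81°  ·
  (2,6): δ = 15.17°  ✓
  (3,4): δ = 148.10°  ·
  (3,5): δ = 96.66°  ·
  (3,6): δ = 28.68°  ✓
  (4,5): δ = 128.56°  ·
  (4,6): δ = 60.58°  ·
  (5,6): δ = 112.02°  ·
antipodal pairs: 6

count = 6; pairs: (0,3), (0,4), (1,4), (1,5), (2,6), (3,6)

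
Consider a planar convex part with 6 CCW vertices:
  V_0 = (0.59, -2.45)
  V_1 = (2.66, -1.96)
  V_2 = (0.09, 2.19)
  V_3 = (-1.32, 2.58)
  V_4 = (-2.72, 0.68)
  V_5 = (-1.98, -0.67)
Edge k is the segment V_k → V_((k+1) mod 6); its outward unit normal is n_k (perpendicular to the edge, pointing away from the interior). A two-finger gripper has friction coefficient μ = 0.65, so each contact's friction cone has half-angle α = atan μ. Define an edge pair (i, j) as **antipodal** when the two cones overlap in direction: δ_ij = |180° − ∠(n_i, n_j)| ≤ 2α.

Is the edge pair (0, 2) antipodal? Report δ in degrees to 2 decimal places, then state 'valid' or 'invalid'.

δ = 28.78°, valid

α = atan 0.65 = 33.02°;  2α = 66.05°
edge 0: e_0 = (+2.07, +0.49);  n_0 = (+0.2303, -0.9731)
edge 2: e_2 = (-1.41, +0.39);  n_2 = (+0.2666, +0.9638)
∠(n_0, n_2) = 151.22°
δ = |180° − 151.22°| = 28.78°
28.78° ≤ 2α = 66.05°  →  valid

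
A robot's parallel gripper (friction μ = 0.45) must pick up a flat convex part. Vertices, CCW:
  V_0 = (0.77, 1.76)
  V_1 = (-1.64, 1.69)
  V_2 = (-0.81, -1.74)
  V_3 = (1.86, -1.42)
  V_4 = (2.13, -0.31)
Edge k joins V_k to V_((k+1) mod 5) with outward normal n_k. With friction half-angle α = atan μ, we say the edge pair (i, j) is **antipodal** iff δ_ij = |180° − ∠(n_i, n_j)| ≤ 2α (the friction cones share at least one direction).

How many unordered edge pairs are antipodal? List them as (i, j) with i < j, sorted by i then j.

count = 3; pairs: (0,2), (1,3), (1,4)

α = atan 0.45 = 24.23°;  2α = 48.46°
n_0 = (-0.0290, +0.9996)
n_1 = (-0.9719, -0.2352)
n_2 = (+0.1190, -0.9929)
n_3 = (+0.9717, -0.2364)
n_4 = (+0.8358, +0.5491)
  (0,1): δ = 78.06°  ·
  (0,2): δ = 5.17°  ✓
  (0,3): δ = 74.66°  ·
  (0,4): δ = 121.64°  ·
  (1,2): δ = 96.77°  ·
  (1,3): δ = 27.27°  ✓
  (1,4): δ = 19.70°  ✓
  (2,3): δ = 110.51°  ·
  (2,4): δ = 63.53°  ·
  (3,4): δ = 133.02°  ·
antipodal pairs: 3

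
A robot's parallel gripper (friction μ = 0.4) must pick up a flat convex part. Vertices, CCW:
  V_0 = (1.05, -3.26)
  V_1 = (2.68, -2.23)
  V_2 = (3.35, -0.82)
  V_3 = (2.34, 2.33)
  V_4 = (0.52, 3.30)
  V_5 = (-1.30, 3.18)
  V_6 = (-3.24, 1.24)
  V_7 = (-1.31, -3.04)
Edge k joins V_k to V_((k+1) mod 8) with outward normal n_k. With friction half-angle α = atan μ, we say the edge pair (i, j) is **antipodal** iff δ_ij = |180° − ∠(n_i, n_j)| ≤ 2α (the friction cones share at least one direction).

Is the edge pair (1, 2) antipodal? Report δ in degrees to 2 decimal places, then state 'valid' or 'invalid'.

α = atan 0.4 = 21.80°;  2α = 43.60°
edge 1: e_1 = (+0.67, +1.41);  n_1 = (+0.9032, -0.4292)
edge 2: e_2 = (-1.01, +3.15);  n_2 = (+0.9522, +0.3053)
∠(n_1, n_2) = 43.19°
δ = |180° − 43.19°| = 136.81°
136.81° > 2α = 43.60°  →  invalid

δ = 136.81°, invalid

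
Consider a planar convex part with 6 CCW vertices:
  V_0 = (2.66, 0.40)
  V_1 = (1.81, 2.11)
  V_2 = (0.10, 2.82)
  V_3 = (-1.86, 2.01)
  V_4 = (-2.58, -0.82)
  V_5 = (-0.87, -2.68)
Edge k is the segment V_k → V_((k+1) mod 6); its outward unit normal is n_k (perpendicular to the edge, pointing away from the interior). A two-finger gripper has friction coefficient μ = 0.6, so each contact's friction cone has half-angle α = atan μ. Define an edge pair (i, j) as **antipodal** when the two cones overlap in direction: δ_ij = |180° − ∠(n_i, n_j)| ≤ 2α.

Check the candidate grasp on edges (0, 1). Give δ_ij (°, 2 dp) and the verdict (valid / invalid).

α = atan 0.6 = 30.96°;  2α = 61.93°
edge 0: e_0 = (-0.85, +1.71);  n_0 = (+0.8955, +0.4451)
edge 1: e_1 = (-1.71, +0.71);  n_1 = (+0.3835, +0.9236)
∠(n_0, n_1) = 41.02°
δ = |180° − 41.02°| = 138.98°
138.98° > 2α = 61.93°  →  invalid

δ = 138.98°, invalid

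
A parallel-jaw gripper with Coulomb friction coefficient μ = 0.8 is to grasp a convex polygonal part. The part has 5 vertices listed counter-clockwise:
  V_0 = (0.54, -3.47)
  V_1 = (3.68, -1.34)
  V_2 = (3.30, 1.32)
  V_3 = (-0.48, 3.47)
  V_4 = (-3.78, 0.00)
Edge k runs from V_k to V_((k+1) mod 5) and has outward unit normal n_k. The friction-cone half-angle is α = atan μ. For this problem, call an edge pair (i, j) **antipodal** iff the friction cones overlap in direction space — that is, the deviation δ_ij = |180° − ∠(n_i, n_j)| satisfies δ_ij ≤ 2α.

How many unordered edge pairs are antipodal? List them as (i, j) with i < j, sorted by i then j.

α = atan 0.8 = 38.66°;  2α = 77.32°
n_0 = (+0.5614, -0.8276)
n_1 = (+0.9899, +0.1414)
n_2 = (+0.4944, +0.8692)
n_3 = (-0.7246, +0.6891)
n_4 = (-0.6262, -0.7796)
  (0,1): δ = 116.02°  ·
  (0,2): δ = 63.78°  ✓
  (0,3): δ = 12.29°  ✓
  (0,4): δ = 107.08°  ·
  (1,2): δ = 127.76°  ·
  (1,3): δ = 51.69°  ✓
  (1,4): δ = 43.10°  ✓
  (2,3): δ = 103.93°  ·
  (2,4): δ = 9.14°  ✓
  (3,4): δ = 85.21°  ·
antipodal pairs: 5

count = 5; pairs: (0,2), (0,3), (1,3), (1,4), (2,4)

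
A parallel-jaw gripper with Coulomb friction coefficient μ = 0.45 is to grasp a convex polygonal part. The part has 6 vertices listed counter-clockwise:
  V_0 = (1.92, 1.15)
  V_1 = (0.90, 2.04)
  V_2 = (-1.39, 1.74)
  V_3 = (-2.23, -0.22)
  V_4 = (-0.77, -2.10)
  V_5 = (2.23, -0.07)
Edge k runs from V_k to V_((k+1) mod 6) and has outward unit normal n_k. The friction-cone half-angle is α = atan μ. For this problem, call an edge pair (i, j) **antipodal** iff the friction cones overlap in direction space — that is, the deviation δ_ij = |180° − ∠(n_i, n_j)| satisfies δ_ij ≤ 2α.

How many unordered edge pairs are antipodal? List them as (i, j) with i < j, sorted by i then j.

α = atan 0.45 = 24.23°;  2α = 48.46°
n_0 = (+0.6575, +0.7535)
n_1 = (-0.1299, +0.9915)
n_2 = (-0.9191, +0.3939)
n_3 = (-0.7898, -0.6134)
n_4 = (+0.5604, -0.8282)
n_5 = (+0.9692, +0.2463)
  (0,1): δ = 131.43°  ·
  (0,2): δ = 72.09°  ·
  (0,3): δ = 11.06°  ✓
  (0,4): δ = 75.19°  ·
  (0,5): δ = 145.36°  ·
  (1,2): δ = 120.66°  ·
  (1,3): δ = 59.63°  ·
  (1,4): δ = 26.62°  ✓
  (1,5): δ = 96.79°  ·
  (2,3): δ = 118.97°  ·
  (2,4): δ = 32.72°  ✓
  (2,5): δ = 37.46°  ✓
  (3,4): δ = 93.75°  ·
  (3,5): δ = 23.58°  ✓
  (4,5): δ = 109.83°  ·
antipodal pairs: 5

count = 5; pairs: (0,3), (1,4), (2,4), (2,5), (3,5)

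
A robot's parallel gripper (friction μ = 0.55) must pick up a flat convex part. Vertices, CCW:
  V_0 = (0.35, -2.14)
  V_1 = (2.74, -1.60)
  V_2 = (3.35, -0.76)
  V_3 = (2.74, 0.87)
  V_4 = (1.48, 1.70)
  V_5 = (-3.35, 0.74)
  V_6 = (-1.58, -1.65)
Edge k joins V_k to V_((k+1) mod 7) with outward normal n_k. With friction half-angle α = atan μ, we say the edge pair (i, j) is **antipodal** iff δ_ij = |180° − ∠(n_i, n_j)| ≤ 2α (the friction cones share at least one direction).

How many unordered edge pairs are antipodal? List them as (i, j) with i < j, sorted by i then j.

α = atan 0.55 = 28.81°;  2α = 57.62°
n_0 = (+0.2204, -0.9754)
n_1 = (+0.8092, -0.5876)
n_2 = (+0.9366, +0.3505)
n_3 = (+0.5501, +0.8351)
n_4 = (-0.1949, +0.9808)
n_5 = (-0.8036, -0.5951)
n_6 = (-0.2461, -0.9692)
  (0,1): δ = 138.72°  ·
  (0,2): δ = 82.21°  ·
  (0,3): δ = 46.11°  ✓
  (0,4): δ = 1.49°  ✓
  (0,5): δ = 113.79°  ·
  (0,6): δ = 153.02°  ·
  (1,2): δ = 123.50°  ·
  (1,3): δ = 87.39°  ·
  (1,4): δ = 42.77°  ✓
  (1,5): δ = 72.51°  ·
  (1,6): δ = 111.74°  ·
  (2,3): δ = 143.89°  ·
  (2,4): δ = 99.28°  ·
  (2,5): δ = 16.01°  ✓
  (2,6): δ = 55.24°  ✓
  (3,4): δ = 135.38°  ·
  (3,5): δ = 20.10°  ✓
  (3,6): δ = 19.13°  ✓
  (4,5): δ = 64.72°  ·
  (4,6): δ = 25.49°  ✓
  (5,6): δ = 140.77°  ·
antipodal pairs: 8

count = 8; pairs: (0,3), (0,4), (1,4), (2,5), (2,6), (3,5), (3,6), (4,6)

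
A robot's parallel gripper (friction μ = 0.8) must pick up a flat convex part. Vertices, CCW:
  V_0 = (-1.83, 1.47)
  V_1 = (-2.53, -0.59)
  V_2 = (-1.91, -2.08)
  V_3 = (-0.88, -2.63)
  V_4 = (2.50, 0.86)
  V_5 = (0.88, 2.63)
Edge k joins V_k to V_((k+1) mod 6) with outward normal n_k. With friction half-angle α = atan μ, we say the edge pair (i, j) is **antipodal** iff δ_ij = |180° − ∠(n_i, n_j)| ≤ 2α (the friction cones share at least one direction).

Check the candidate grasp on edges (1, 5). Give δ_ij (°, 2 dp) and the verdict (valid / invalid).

δ = 90.58°, invalid

α = atan 0.8 = 38.66°;  2α = 77.32°
edge 1: e_1 = (+0.62, -1.49);  n_1 = (-0.9233, -0.3842)
edge 5: e_5 = (-2.71, -1.16);  n_5 = (-0.3935, +0.9193)
∠(n_1, n_5) = 89.42°
δ = |180° − 89.42°| = 90.58°
90.58° > 2α = 77.32°  →  invalid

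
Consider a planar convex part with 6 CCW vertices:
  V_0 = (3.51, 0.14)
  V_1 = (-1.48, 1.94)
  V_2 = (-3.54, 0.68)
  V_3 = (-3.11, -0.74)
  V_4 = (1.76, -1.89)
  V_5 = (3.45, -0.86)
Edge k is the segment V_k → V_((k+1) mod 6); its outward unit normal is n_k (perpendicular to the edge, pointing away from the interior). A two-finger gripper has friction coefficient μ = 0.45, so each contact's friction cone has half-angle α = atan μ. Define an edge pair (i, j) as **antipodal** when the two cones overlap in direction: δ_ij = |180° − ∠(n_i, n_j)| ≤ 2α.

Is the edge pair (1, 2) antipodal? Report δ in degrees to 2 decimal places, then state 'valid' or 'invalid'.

δ = 104.60°, invalid

α = atan 0.45 = 24.23°;  2α = 48.46°
edge 1: e_1 = (-2.06, -1.26);  n_1 = (-0.5218, +0.8531)
edge 2: e_2 = (+0.43, -1.42);  n_2 = (-0.9571, -0.2898)
∠(n_1, n_2) = 75.40°
δ = |180° − 75.40°| = 104.60°
104.60° > 2α = 48.46°  →  invalid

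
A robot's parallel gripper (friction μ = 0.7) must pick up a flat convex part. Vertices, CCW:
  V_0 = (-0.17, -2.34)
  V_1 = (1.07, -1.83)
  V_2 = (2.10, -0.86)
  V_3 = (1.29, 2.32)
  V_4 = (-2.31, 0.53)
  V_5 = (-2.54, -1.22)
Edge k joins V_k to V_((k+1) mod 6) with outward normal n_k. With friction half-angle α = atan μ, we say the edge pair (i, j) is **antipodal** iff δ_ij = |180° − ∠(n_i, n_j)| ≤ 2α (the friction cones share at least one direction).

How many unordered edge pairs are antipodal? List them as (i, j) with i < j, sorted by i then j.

count = 7; pairs: (0,3), (0,4), (1,3), (1,4), (2,4), (2,5), (3,5)

α = atan 0.7 = 34.99°;  2α = 69.98°
n_0 = (+0.3804, -0.9248)
n_1 = (+0.6856, -0.7280)
n_2 = (+0.9691, +0.2468)
n_3 = (-0.4452, +0.8954)
n_4 = (-0.9915, +0.1303)
n_5 = (-0.4273, -0.9041)
  (0,1): δ = 159.08°  ·
  (0,2): δ = 98.07°  ·
  (0,3): δ = 4.08°  ✓
  (0,4): δ = 60.16°  ✓
  (0,5): δ = 132.35°  ·
  (1,2): δ = 118.99°  ·
  (1,3): δ = 16.84°  ✓
  (1,4): δ = 39.23°  ✓
  (1,5): δ = 111.42°  ·
  (2,3): δ = 77.85°  ·
  (2,4): δ = 21.78°  ✓
  (2,5): δ = 50.42°  ✓
  (3,4): δ = 123.92°  ·
  (3,5): δ = 51.73°  ✓
  (4,5): δ = 107.81°  ·
antipodal pairs: 7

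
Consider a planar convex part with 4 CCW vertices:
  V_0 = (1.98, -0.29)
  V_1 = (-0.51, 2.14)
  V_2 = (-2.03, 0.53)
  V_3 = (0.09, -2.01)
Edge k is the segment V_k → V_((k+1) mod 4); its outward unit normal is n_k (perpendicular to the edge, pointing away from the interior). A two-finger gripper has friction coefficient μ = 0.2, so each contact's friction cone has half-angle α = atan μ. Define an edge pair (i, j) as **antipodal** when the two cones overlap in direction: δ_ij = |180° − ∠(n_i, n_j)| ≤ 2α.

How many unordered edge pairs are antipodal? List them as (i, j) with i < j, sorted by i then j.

count = 2; pairs: (0,2), (1,3)

α = atan 0.2 = 11.31°;  2α = 22.62°
n_0 = (+0.6984, +0.7157)
n_1 = (-0.7271, +0.6865)
n_2 = (-0.7677, -0.6408)
n_3 = (+0.6731, -0.7396)
  (0,1): δ = 89.05°  ·
  (0,2): δ = 5.85°  ✓
  (0,3): δ = 86.61°  ·
  (1,2): δ = 96.80°  ·
  (1,3): δ = 4.34°  ✓
  (2,3): δ = 87.55°  ·
antipodal pairs: 2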